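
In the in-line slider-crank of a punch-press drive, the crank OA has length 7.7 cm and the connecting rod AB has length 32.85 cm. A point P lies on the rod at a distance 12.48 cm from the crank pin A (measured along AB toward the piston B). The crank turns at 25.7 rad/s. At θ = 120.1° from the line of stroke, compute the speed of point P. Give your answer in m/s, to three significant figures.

ω = 25.7 rad/s.  Crank-pin speed |V_A| = rω = 1.9789 m/s, perpendicular to OA.
Rod angle: sinφ = −(r/L) sinθ ⇒ φ = -11.700°; ω_rod = −rω cosθ/√(L²−r²sin²θ) = +3.0852 rad/s.
V_P = V_A + ω_rod × AP, with AP = 0.1248 m along the rod.
Components: V_Px = −rω sinθ − a·ω_rod·sinφ = -1.634 m/s;  V_Py = rω cosθ + a·ω_rod·cosφ = -0.6154 m/s.
|V_P| = √(V_Px² + V_Py²) = 1.746 m/s.

1.75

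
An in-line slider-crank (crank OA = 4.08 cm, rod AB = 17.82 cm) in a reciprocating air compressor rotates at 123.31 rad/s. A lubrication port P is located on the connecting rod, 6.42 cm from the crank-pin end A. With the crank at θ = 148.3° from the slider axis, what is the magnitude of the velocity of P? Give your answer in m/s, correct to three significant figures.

3.68

ω = 123.3 rad/s.  Crank-pin speed |V_A| = rω = 5.031 m/s, perpendicular to OA.
Rod angle: sinφ = −(r/L) sinθ ⇒ φ = -6.910°; ω_rod = −rω cosθ/√(L²−r²sin²θ) = +24.196 rad/s.
V_P = V_A + ω_rod × AP, with AP = 0.0642 m along the rod.
Components: V_Px = −rω sinθ − a·ω_rod·sinφ = -2.4568 m/s;  V_Py = rω cosθ + a·ω_rod·cosφ = -2.7383 m/s.
|V_P| = √(V_Px² + V_Py²) = 3.6789 m/s.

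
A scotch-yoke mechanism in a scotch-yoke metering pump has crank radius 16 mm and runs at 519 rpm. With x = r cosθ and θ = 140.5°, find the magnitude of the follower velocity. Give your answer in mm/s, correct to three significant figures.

ω = 54.35 rad/s (from 519 rpm).
x = r cosθ ⇒ ẋ = −rω sinθ.
|v| = rω|sinθ| = 0.016·54.35·|sin 140.5°| = 0.55313 m/s = 553.13 mm/s.

553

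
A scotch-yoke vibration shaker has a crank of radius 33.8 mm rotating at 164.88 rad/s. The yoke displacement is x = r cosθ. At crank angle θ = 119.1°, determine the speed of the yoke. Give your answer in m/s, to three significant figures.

4.87

ω = 164.9 rad/s
x = r cosθ ⇒ ẋ = −rω sinθ.
|v| = rω|sinθ| = 0.0338·164.9·|sin 119.1°| = 4.8695 m/s.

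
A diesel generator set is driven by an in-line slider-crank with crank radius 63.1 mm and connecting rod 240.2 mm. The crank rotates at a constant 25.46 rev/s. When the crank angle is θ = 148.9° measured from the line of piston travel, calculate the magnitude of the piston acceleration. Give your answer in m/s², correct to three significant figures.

ω = 2π·25.5 = 160 rad/s
x(θ) = r cosθ + √(L² − r² sin²θ); with ω constant, a = ω²·d²x/dθ².
d²x/dθ² = −r cosθ − r²(cos2θ)/√u − r⁴ sin²2θ/(4u^{3/2}),  u = L² − r² sin²θ = 0.0566337 m².
Substituting r = 0.0631 m, L = 0.2402 m, θ = 148.9°: d²x/dθ² = +0.045997 m.
a = ω²·d²x/dθ² = (160)²·(+0.045997) = +1177.1 m/s²;  |a| = 1177.1 m/s².

1180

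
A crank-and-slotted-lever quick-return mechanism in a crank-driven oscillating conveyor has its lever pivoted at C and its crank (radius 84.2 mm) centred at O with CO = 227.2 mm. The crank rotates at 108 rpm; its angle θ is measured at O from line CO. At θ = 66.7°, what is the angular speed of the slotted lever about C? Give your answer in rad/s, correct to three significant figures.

ω = 11.31 rad/s (from 108 rpm).
Crank pin A relative to C: A = (d + r cosθ, r sinθ); lever angle φ = atan2(r sinθ, d + r cosθ).
Differentiating tanφ: φ̇ = rω(d cosθ + r)/(d² + r² + 2dr cosθ).
d² + r² + 2dr cosθ = |CA|² = 0.0738432 m²;  d cosθ + r = +0.17407 m.
|ω_lever| = |0.0842·11.31·+0.17407| / 0.0738432 = 2.2448 rad/s.

2.24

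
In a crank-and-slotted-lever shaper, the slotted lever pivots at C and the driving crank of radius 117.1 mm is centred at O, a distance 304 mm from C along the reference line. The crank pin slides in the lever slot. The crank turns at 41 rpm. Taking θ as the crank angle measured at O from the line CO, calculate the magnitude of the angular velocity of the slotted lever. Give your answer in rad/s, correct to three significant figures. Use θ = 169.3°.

2.52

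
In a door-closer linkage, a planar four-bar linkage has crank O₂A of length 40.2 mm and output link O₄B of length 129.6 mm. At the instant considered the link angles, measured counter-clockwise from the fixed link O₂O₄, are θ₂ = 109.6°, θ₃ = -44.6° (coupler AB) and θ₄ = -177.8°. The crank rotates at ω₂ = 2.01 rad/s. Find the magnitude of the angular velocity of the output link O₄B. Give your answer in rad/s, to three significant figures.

0.372

ω₂ = 2.01 rad/s
Differentiating the loop-closure r₂e^{iθ₂}+r₃e^{iθ₃}=r₁+r₄e^{iθ₄} gives r₂ω₂e^{iθ₂}+r₃ω₃e^{iθ₃}=r₄ω₄e^{iθ₄}.
Eliminating the other unknown: ω₄ = r₂ω₂ sin(θ₂−θ₃) / [r₄ sin(θ₄−θ₃)].
Numerator sine = +0.43523; denominator sine = -0.72897.
Result = 0.0402·2.01·(+0.43523) / (0.1296·(-0.72897)) = -0.37224 rad/s; magnitude 0.37224 rad/s.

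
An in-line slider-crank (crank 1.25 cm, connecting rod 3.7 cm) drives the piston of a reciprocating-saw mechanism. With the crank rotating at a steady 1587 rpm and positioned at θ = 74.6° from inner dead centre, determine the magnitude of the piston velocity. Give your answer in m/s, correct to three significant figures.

ω = 2π·1587/60 = 166.2 rad/s
For an in-line slider-crank, x = r cosθ + √(L² − r² sin²θ), so v = −rω sinθ·[1 + r cosθ/√(L² − r² sin²θ)].
With r = 0.0125 m, L = 0.037 m, θ = 74.6°: √(L² − r² sin²θ) = 0.034982 m.
v = −0.0125·166.2·0.96410·[1 + 0.0125·0.26556/0.034982] = -2.1928 m/s.
|v| = 2.1928 m/s.

2.19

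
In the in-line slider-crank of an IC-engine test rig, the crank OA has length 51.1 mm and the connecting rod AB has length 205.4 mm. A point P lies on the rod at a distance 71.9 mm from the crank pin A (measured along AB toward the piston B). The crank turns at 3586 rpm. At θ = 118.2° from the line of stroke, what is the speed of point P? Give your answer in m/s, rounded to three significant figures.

17.2

ω = 375.5 rad/s.  Crank-pin speed |V_A| = rω = 19.189 m/s, perpendicular to OA.
Rod angle: sinφ = −(r/L) sinθ ⇒ φ = -12.665°; ω_rod = −rω cosθ/√(L²−r²sin²θ) = +45.249 rad/s.
V_P = V_A + ω_rod × AP, with AP = 0.0719 m along the rod.
Components: V_Px = −rω sinθ − a·ω_rod·sinφ = -16.198 m/s;  V_Py = rω cosθ + a·ω_rod·cosφ = -5.8937 m/s.
|V_P| = √(V_Px² + V_Py²) = 17.237 m/s.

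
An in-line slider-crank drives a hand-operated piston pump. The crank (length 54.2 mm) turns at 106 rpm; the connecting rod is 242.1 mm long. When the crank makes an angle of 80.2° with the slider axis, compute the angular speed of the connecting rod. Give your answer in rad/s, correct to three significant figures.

0.434

ω = 11.1 rad/s (converted from 106 rpm).
The rod makes angle φ with the slider axis where L sinφ = r sinθ; differentiating, L cosφ·φ̇ = r ω cosθ.
L cosφ = √(L² − r² sin²θ) = 0.23614 m.
|ω_rod| = r ω |cosθ| / √(L² − r² sin²θ) = 0.0542·11.1·0.17021/0.23614 = 0.43367 rad/s.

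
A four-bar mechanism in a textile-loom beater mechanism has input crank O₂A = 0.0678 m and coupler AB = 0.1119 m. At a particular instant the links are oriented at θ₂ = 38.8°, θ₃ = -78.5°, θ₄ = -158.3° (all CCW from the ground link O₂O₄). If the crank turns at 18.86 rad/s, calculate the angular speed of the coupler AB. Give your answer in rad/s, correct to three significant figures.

ω₂ = 18.86 rad/s
Differentiating the loop-closure r₂e^{iθ₂}+r₃e^{iθ₃}=r₁+r₄e^{iθ₄} gives r₂ω₂e^{iθ₂}+r₃ω₃e^{iθ₃}=r₄ω₄e^{iθ₄}.
Eliminating the other unknown: ω₃ = r₂ω₂ sin(θ₄−θ₂) / [r₃ sin(θ₃−θ₄)].
Numerator sine = +0.29404; denominator sine = +0.98420.
Result = 0.0678·18.86·(+0.29404) / (0.1119·(+0.98420)) = +3.414 rad/s; magnitude 3.414 rad/s.

3.41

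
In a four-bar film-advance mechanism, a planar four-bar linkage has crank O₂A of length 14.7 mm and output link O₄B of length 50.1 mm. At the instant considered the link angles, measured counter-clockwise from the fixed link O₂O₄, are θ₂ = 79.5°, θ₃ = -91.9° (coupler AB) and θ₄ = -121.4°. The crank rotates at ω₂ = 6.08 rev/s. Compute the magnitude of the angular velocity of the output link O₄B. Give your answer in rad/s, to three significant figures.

3.40

ω₂ = 38.2 rad/s (from 6.08 rev/s).
Differentiating the loop-closure r₂e^{iθ₂}+r₃e^{iθ₃}=r₁+r₄e^{iθ₄} gives r₂ω₂e^{iθ₂}+r₃ω₃e^{iθ₃}=r₄ω₄e^{iθ₄}.
Eliminating the other unknown: ω₄ = r₂ω₂ sin(θ₂−θ₃) / [r₄ sin(θ₄−θ₃)].
Numerator sine = +0.14954; denominator sine = -0.49242.
Result = 0.0147·38.2·(+0.14954) / (0.0501·(-0.49242)) = -3.4038 rad/s; magnitude 3.4038 rad/s.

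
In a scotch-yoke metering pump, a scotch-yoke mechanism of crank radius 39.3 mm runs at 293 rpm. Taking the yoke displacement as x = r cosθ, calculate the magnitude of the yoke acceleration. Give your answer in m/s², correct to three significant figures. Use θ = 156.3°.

33.9

ω = 30.68 rad/s (from 293 rpm).
x = r cosθ ⇒ ẍ = −rω² cosθ (ω constant).
|a| = rω²|cosθ| = 0.0393·(30.68)²·|cos 156.3°| = 33.878 m/s².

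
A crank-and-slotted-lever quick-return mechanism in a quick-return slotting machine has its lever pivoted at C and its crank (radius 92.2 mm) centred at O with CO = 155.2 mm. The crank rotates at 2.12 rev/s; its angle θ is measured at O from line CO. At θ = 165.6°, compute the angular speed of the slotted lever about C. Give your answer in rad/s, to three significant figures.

ω = 13.32 rad/s (from 2.12 rev/s).
Crank pin A relative to C: A = (d + r cosθ, r sinθ); lever angle φ = atan2(r sinθ, d + r cosθ).
Differentiating tanφ: φ̇ = rω(d cosθ + r)/(d² + r² + 2dr cosθ).
d² + r² + 2dr cosθ = |CA|² = 0.00486811 m²;  d cosθ + r = -0.058124 m.
|ω_lever| = |0.0922·13.32·-0.058124| / 0.00486811 = 14.664 rad/s.

14.7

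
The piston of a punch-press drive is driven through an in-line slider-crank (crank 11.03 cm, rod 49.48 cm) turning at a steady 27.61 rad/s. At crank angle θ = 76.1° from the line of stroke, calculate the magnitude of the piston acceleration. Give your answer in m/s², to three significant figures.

3.27

ω = 27.61 rad/s
x(θ) = r cosθ + √(L² − r² sin²θ); with ω constant, a = ω²·d²x/dθ².
d²x/dθ² = −r cosθ − r²(cos2θ)/√u − r⁴ sin²2θ/(4u^{3/2}),  u = L² − r² sin²θ = 0.233363 m².
Substituting r = 0.1103 m, L = 0.4948 m, θ = 76.1°: d²x/dθ² = -0.0042907 m.
a = ω²·d²x/dθ² = (27.61)²·(-0.0042907) = -3.2709 m/s²;  |a| = 3.2709 m/s².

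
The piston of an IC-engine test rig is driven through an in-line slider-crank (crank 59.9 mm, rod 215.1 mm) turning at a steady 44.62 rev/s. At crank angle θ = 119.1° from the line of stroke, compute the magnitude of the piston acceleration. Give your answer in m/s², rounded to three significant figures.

2980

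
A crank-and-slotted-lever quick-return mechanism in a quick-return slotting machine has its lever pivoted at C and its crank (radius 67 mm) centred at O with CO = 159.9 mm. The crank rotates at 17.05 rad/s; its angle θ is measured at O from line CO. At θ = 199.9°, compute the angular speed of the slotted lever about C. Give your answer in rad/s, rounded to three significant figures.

ω = 17.05 rad/s
Crank pin A relative to C: A = (d + r cosθ, r sinθ); lever angle φ = atan2(r sinθ, d + r cosθ).
Differentiating tanφ: φ̇ = rω(d cosθ + r)/(d² + r² + 2dr cosθ).
d² + r² + 2dr cosθ = |CA|² = 0.00990983 m²;  d cosθ + r = -0.083352 m.
|ω_lever| = |0.067·17.05·-0.083352| / 0.00990983 = 9.6084 rad/s.

9.61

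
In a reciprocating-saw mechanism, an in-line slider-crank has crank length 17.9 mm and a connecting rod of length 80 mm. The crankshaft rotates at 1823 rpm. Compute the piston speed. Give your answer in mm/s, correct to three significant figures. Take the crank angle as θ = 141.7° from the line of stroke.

1740

ω = 2π·1823/60 = 190.9 rad/s
For an in-line slider-crank, x = r cosθ + √(L² − r² sin²θ), so v = −rω sinθ·[1 + r cosθ/√(L² − r² sin²θ)].
With r = 0.0179 m, L = 0.08 m, θ = 141.7°: √(L² − r² sin²θ) = 0.079227 m.
v = −0.0179·190.9·0.61978·[1 + 0.0179·-0.78478/0.079227] = -1.7424 m/s.
|v| = 1.7424 m/s = 1742.4 mm/s.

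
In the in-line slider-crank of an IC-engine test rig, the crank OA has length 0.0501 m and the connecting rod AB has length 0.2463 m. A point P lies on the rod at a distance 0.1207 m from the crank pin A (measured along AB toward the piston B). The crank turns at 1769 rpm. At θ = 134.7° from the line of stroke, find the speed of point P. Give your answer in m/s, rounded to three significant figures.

6.98

ω = 185.2 rad/s.  Crank-pin speed |V_A| = rω = 9.281 m/s, perpendicular to OA.
Rod angle: sinφ = −(r/L) sinθ ⇒ φ = -8.313°; ω_rod = −rω cosθ/√(L²−r²sin²θ) = +26.787 rad/s.
V_P = V_A + ω_rod × AP, with AP = 0.1207 m along the rod.
Components: V_Px = −rω sinθ − a·ω_rod·sinφ = -6.1295 m/s;  V_Py = rω cosθ + a·ω_rod·cosφ = -3.329 m/s.
|V_P| = √(V_Px² + V_Py²) = 6.9752 m/s.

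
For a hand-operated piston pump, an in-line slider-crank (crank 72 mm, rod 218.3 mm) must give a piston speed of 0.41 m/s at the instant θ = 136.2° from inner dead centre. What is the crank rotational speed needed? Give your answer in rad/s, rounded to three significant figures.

10.9

For an in-line slider-crank, |v_piston| = rω|sinθ|·[1 + r cosθ/√(L² − r² sin²θ)].
With r = 0.072 m, L = 0.2183 m, θ = 136.2°: the bracketed kinematic factor |dx/dθ| = 0.037649 m.
ω = v/|dx/dθ| = 0.41/0.037649 = 10.89 rad/s.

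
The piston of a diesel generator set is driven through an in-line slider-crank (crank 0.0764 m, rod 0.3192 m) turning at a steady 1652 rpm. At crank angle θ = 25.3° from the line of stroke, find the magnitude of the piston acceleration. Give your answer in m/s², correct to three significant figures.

2420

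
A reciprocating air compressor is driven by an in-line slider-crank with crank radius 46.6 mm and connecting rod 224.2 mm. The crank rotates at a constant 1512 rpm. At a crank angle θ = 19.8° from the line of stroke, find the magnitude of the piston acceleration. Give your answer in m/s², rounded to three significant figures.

1290

ω = 2π·1512/60 = 158.3 rad/s
x(θ) = r cosθ + √(L² − r² sin²θ); with ω constant, a = ω²·d²x/dθ².
d²x/dθ² = −r cosθ − r²(cos2θ)/√u − r⁴ sin²2θ/(4u^{3/2}),  u = L² − r² sin²θ = 0.0500165 m².
Substituting r = 0.0466 m, L = 0.2242 m, θ = 19.8°: d²x/dθ² = -0.051369 m.
a = ω²·d²x/dθ² = (158.3)²·(-0.051369) = -1287.9 m/s²;  |a| = 1287.9 m/s².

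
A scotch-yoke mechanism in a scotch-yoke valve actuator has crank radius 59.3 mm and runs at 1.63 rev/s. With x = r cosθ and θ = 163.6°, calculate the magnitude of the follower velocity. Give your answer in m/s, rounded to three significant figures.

ω = 10.24 rad/s (from 1.63 rev/s).
x = r cosθ ⇒ ẋ = −rω sinθ.
|v| = rω|sinθ| = 0.0593·10.24·|sin 163.6°| = 0.17147 m/s.

0.171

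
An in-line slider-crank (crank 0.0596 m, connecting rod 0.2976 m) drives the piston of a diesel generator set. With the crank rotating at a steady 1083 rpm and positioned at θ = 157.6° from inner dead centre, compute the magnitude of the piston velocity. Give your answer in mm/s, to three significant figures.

ω = 2π·1083/60 = 113.4 rad/s
For an in-line slider-crank, x = r cosθ + √(L² − r² sin²θ), so v = −rω sinθ·[1 + r cosθ/√(L² − r² sin²θ)].
With r = 0.0596 m, L = 0.2976 m, θ = 157.6°: √(L² − r² sin²θ) = 0.29673 m.
v = −0.0596·113.4·0.38107·[1 + 0.0596·-0.92455/0.29673] = -2.0975 m/s.
|v| = 2.0975 m/s = 2097.5 mm/s.

2100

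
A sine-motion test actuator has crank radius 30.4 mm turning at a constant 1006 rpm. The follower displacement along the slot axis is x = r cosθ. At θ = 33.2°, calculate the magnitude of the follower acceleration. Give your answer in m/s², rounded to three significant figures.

282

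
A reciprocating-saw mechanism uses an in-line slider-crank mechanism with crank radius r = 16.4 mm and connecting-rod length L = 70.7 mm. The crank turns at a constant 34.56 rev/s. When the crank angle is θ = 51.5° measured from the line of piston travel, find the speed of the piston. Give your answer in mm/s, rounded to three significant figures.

ω = 2π·34.6 = 217.1 rad/s
For an in-line slider-crank, x = r cosθ + √(L² − r² sin²θ), so v = −rω sinθ·[1 + r cosθ/√(L² − r² sin²θ)].
With r = 0.0164 m, L = 0.0707 m, θ = 51.5°: √(L² − r² sin²θ) = 0.069525 m.
v = −0.0164·217.1·0.78261·[1 + 0.0164·0.62251/0.069525] = -3.1963 m/s.
|v| = 3.1963 m/s = 3196.3 mm/s.

3200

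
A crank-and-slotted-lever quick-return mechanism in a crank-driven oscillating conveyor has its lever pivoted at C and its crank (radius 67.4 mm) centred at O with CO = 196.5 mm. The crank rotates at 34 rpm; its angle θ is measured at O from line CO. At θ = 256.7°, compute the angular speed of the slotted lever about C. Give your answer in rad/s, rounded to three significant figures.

ω = 3.56 rad/s (from 34 rpm).
Crank pin A relative to C: A = (d + r cosθ, r sinθ); lever angle φ = atan2(r sinθ, d + r cosθ).
Differentiating tanφ: φ̇ = rω(d cosθ + r)/(d² + r² + 2dr cosθ).
d² + r² + 2dr cosθ = |CA|² = 0.0370614 m²;  d cosθ + r = +0.022195 m.
|ω_lever| = |0.0674·3.56·+0.022195| / 0.0370614 = 0.14372 rad/s.

0.144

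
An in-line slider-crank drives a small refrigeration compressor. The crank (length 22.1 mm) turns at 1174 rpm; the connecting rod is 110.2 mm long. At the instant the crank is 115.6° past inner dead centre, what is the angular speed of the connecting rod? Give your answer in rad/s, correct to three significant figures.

ω = 122.9 rad/s (converted from 1174 rpm).
The rod makes angle φ with the slider axis where L sinφ = r sinθ; differentiating, L cosφ·φ̇ = r ω cosθ.
L cosφ = √(L² − r² sin²θ) = 0.10838 m.
|ω_rod| = r ω |cosθ| / √(L² − r² sin²θ) = 0.0221·122.9·0.43209/0.10838 = 10.832 rad/s.

10.8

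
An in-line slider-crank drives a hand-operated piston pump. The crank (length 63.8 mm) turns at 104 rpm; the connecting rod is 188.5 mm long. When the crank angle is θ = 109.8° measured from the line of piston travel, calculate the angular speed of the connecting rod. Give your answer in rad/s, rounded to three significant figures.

ω = 10.89 rad/s (converted from 104 rpm).
The rod makes angle φ with the slider axis where L sinφ = r sinθ; differentiating, L cosφ·φ̇ = r ω cosθ.
L cosφ = √(L² − r² sin²θ) = 0.17869 m.
|ω_rod| = r ω |cosθ| / √(L² − r² sin²θ) = 0.0638·10.89·0.33874/0.17869 = 1.3172 rad/s.

1.32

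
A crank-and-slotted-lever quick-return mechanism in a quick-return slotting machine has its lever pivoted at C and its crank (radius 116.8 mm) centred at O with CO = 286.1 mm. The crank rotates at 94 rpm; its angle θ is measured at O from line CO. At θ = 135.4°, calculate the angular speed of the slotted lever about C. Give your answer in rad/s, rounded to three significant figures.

2.09

ω = 9.844 rad/s (from 94 rpm).
Crank pin A relative to C: A = (d + r cosθ, r sinθ); lever angle φ = atan2(r sinθ, d + r cosθ).
Differentiating tanφ: φ̇ = rω(d cosθ + r)/(d² + r² + 2dr cosθ).
d² + r² + 2dr cosθ = |CA|² = 0.0479086 m²;  d cosθ + r = -0.086911 m.
|ω_lever| = |0.1168·9.844·-0.086911| / 0.0479086 = 2.0857 rad/s.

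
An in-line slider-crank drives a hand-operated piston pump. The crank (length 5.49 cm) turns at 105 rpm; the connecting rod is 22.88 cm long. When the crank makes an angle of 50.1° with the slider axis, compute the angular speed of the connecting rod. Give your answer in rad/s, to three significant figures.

1.72

ω = 11 rad/s (converted from 105 rpm).
The rod makes angle φ with the slider axis where L sinφ = r sinθ; differentiating, L cosφ·φ̇ = r ω cosθ.
L cosφ = √(L² − r² sin²θ) = 0.22489 m.
|ω_rod| = r ω |cosθ| / √(L² − r² sin²θ) = 0.0549·11·0.64145/0.22489 = 1.7218 rad/s.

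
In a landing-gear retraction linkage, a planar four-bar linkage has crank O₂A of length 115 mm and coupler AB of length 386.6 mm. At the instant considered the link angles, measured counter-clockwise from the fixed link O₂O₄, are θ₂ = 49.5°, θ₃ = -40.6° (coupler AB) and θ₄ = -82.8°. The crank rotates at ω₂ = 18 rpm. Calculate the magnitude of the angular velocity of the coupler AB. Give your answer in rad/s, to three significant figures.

0.617

ω₂ = 1.885 rad/s (from 18 rpm).
Differentiating the loop-closure r₂e^{iθ₂}+r₃e^{iθ₃}=r₁+r₄e^{iθ₄} gives r₂ω₂e^{iθ₂}+r₃ω₃e^{iθ₃}=r₄ω₄e^{iθ₄}.
Eliminating the other unknown: ω₃ = r₂ω₂ sin(θ₄−θ₂) / [r₃ sin(θ₃−θ₄)].
Numerator sine = -0.73963; denominator sine = +0.67172.
Result = 0.115·1.885·(-0.73963) / (0.3866·(+0.67172)) = -0.6174 rad/s; magnitude 0.6174 rad/s.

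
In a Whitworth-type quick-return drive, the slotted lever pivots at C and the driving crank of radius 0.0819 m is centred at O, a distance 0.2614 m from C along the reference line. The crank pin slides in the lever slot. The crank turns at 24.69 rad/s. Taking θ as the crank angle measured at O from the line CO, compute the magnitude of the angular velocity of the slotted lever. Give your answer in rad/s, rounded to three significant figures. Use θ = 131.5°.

3.96

ω = 24.69 rad/s
Crank pin A relative to C: A = (d + r cosθ, r sinθ); lever angle φ = atan2(r sinθ, d + r cosθ).
Differentiating tanφ: φ̇ = rω(d cosθ + r)/(d² + r² + 2dr cosθ).
d² + r² + 2dr cosθ = |CA|² = 0.046666 m²;  d cosθ + r = -0.091309 m.
|ω_lever| = |0.0819·24.69·-0.091309| / 0.046666 = 3.9566 rad/s.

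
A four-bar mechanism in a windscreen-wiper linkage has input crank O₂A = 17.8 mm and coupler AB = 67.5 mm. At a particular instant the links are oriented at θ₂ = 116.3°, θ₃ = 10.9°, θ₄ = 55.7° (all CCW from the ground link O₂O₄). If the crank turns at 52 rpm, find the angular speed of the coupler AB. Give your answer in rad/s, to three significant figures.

1.78

ω₂ = 5.445 rad/s (from 52 rpm).
Differentiating the loop-closure r₂e^{iθ₂}+r₃e^{iθ₃}=r₁+r₄e^{iθ₄} gives r₂ω₂e^{iθ₂}+r₃ω₃e^{iθ₃}=r₄ω₄e^{iθ₄}.
Eliminating the other unknown: ω₃ = r₂ω₂ sin(θ₄−θ₂) / [r₃ sin(θ₃−θ₄)].
Numerator sine = -0.87121; denominator sine = -0.70463.
Result = 0.0178·5.445·(-0.87121) / (0.0675·(-0.70463)) = +1.7755 rad/s; magnitude 1.7755 rad/s.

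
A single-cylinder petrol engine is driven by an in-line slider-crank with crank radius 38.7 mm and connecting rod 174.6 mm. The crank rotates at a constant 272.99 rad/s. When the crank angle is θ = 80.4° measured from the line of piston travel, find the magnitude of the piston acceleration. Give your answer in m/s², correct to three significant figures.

137

ω = 273 rad/s
x(θ) = r cosθ + √(L² − r² sin²θ); with ω constant, a = ω²·d²x/dθ².
d²x/dθ² = −r cosθ − r²(cos2θ)/√u − r⁴ sin²2θ/(4u^{3/2}),  u = L² − r² sin²θ = 0.0290291 m².
Substituting r = 0.0387 m, L = 0.1746 m, θ = 80.4°: d²x/dθ² = +0.0018352 m.
a = ω²·d²x/dθ² = (273)²·(+0.0018352) = +136.76 m/s²;  |a| = 136.76 m/s².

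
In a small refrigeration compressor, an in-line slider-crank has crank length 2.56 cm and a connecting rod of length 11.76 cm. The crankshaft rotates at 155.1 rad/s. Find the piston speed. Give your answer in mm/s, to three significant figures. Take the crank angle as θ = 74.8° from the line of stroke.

ω = 155.1 rad/s
For an in-line slider-crank, x = r cosθ + √(L² − r² sin²θ), so v = −rω sinθ·[1 + r cosθ/√(L² − r² sin²θ)].
With r = 0.0256 m, L = 0.1176 m, θ = 74.8°: √(L² − r² sin²θ) = 0.11498 m.
v = −0.0256·155.1·0.96502·[1 + 0.0256·0.26219/0.11498] = -4.0553 m/s.
|v| = 4.0553 m/s = 4055.3 mm/s.

4060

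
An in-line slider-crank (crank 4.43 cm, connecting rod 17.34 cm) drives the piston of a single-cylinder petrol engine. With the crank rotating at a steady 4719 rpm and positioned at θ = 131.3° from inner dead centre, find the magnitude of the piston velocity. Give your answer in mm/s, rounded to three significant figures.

ω = 2π·4719/60 = 494.2 rad/s
For an in-line slider-crank, x = r cosθ + √(L² − r² sin²θ), so v = −rω sinθ·[1 + r cosθ/√(L² − r² sin²θ)].
With r = 0.0443 m, L = 0.1734 m, θ = 131.3°: √(L² − r² sin²θ) = 0.17018 m.
v = −0.0443·494.2·0.75126·[1 + 0.0443·-0.66000/0.17018] = -13.621 m/s.
|v| = 13.621 m/s = 13621 mm/s.

13600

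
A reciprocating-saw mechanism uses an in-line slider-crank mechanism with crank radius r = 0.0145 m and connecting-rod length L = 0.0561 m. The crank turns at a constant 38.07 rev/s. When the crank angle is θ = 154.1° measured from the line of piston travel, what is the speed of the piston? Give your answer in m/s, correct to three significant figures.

1.16

ω = 2π·38.1 = 239.2 rad/s
For an in-line slider-crank, x = r cosθ + √(L² − r² sin²θ), so v = −rω sinθ·[1 + r cosθ/√(L² − r² sin²θ)].
With r = 0.0145 m, L = 0.0561 m, θ = 154.1°: √(L² − r² sin²θ) = 0.055741 m.
v = −0.0145·239.2·0.43680·[1 + 0.0145·-0.89956/0.055741] = -1.1605 m/s.
|v| = 1.1605 m/s.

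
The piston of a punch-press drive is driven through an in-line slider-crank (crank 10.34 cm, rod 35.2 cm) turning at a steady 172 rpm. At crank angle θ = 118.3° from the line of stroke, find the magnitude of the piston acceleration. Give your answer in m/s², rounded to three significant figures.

ω = 2π·172/60 = 18.01 rad/s
x(θ) = r cosθ + √(L² − r² sin²θ); with ω constant, a = ω²·d²x/dθ².
d²x/dθ² = −r cosθ − r²(cos2θ)/√u − r⁴ sin²2θ/(4u^{3/2}),  u = L² − r² sin²θ = 0.115615 m².
Substituting r = 0.1034 m, L = 0.352 m, θ = 118.3°: d²x/dθ² = +0.065823 m.
a = ω²·d²x/dθ² = (18.01)²·(+0.065823) = +21.355 m/s²;  |a| = 21.355 m/s².

21.4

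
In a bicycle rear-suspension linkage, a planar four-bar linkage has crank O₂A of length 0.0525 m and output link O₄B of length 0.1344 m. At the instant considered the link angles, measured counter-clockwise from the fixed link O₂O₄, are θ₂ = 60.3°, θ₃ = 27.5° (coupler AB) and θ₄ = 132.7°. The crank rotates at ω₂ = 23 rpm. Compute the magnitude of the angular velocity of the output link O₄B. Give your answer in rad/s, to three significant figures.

0.528

ω₂ = 2.409 rad/s (from 23 rpm).
Differentiating the loop-closure r₂e^{iθ₂}+r₃e^{iθ₃}=r₁+r₄e^{iθ₄} gives r₂ω₂e^{iθ₂}+r₃ω₃e^{iθ₃}=r₄ω₄e^{iθ₄}.
Eliminating the other unknown: ω₄ = r₂ω₂ sin(θ₂−θ₃) / [r₄ sin(θ₄−θ₃)].
Numerator sine = +0.54171; denominator sine = +0.96502.
Result = 0.0525·2.409·(+0.54171) / (0.1344·(+0.96502)) = +0.52814 rad/s; magnitude 0.52814 rad/s.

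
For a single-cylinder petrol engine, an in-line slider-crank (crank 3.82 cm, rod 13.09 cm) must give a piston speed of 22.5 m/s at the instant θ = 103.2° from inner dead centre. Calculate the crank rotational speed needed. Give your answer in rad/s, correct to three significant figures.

650

For an in-line slider-crank, |v_piston| = rω|sinθ|·[1 + r cosθ/√(L² − r² sin²θ)].
With r = 0.0382 m, L = 0.1309 m, θ = 103.2°: the bracketed kinematic factor |dx/dθ| = 0.034606 m.
ω = v/|dx/dθ| = 22.5/0.034606 = 650.18 rad/s.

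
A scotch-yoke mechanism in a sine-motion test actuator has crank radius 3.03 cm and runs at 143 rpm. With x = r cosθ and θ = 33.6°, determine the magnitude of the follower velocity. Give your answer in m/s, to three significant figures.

ω = 14.97 rad/s (from 143 rpm).
x = r cosθ ⇒ ẋ = −rω sinθ.
|v| = rω|sinθ| = 0.0303·14.97·|sin 33.6°| = 0.2511 m/s.

0.251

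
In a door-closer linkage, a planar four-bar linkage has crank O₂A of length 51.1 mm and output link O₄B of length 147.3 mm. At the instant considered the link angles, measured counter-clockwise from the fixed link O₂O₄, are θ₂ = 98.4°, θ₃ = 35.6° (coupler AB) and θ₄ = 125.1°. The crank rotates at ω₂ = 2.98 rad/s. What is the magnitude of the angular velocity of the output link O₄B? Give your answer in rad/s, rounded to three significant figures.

ω₂ = 2.98 rad/s
Differentiating the loop-closure r₂e^{iθ₂}+r₃e^{iθ₃}=r₁+r₄e^{iθ₄} gives r₂ω₂e^{iθ₂}+r₃ω₃e^{iθ₃}=r₄ω₄e^{iθ₄}.
Eliminating the other unknown: ω₄ = r₂ω₂ sin(θ₂−θ₃) / [r₄ sin(θ₄−θ₃)].
Numerator sine = +0.88942; denominator sine = +0.99996.
Result = 0.0511·2.98·(+0.88942) / (0.1473·(+0.99996)) = +0.91951 rad/s; magnitude 0.91951 rad/s.

0.920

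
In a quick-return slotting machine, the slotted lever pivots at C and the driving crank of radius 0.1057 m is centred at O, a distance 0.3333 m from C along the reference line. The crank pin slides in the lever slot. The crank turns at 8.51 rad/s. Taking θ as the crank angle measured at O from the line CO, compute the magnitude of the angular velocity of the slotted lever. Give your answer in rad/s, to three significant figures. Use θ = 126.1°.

1.01

ω = 8.51 rad/s
Crank pin A relative to C: A = (d + r cosθ, r sinθ); lever angle φ = atan2(r sinθ, d + r cosθ).
Differentiating tanφ: φ̇ = rω(d cosθ + r)/(d² + r² + 2dr cosθ).
d² + r² + 2dr cosθ = |CA|² = 0.0807468 m²;  d cosθ + r = -0.090679 m.
|ω_lever| = |0.1057·8.51·-0.090679| / 0.0807468 = 1.0102 rad/s.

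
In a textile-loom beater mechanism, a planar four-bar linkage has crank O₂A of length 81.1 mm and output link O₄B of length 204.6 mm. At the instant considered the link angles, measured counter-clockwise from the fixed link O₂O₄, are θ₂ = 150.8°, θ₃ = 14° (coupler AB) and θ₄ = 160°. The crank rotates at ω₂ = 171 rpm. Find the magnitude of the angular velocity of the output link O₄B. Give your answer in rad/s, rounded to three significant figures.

ω₂ = 17.91 rad/s (from 171 rpm).
Differentiating the loop-closure r₂e^{iθ₂}+r₃e^{iθ₃}=r₁+r₄e^{iθ₄} gives r₂ω₂e^{iθ₂}+r₃ω₃e^{iθ₃}=r₄ω₄e^{iθ₄}.
Eliminating the other unknown: ω₄ = r₂ω₂ sin(θ₂−θ₃) / [r₄ sin(θ₄−θ₃)].
Numerator sine = +0.68455; denominator sine = +0.55919.
Result = 0.0811·17.91·(+0.68455) / (0.2046·(+0.55919)) = +8.6892 rad/s; magnitude 8.6892 rad/s.

8.69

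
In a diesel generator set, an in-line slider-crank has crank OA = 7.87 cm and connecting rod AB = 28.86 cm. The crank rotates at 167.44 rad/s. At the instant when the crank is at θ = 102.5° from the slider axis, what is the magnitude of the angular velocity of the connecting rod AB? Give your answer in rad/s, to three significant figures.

10.3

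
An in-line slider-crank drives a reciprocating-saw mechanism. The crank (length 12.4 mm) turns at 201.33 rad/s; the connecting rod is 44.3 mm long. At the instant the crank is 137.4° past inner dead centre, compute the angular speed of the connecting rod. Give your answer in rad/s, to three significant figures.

42.2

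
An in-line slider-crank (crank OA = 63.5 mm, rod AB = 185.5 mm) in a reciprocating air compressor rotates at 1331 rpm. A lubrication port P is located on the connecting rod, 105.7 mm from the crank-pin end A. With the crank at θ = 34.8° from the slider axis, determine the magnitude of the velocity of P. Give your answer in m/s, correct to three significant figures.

ω = 139.4 rad/s.  Crank-pin speed |V_A| = rω = 8.8508 m/s, perpendicular to OA.
Rod angle: sinφ = −(r/L) sinθ ⇒ φ = -11.266°; ω_rod = −rω cosθ/√(L²−r²sin²θ) = -39.949 rad/s.
V_P = V_A + ω_rod × AP, with AP = 0.1057 m along the rod.
Components: V_Px = −rω sinθ − a·ω_rod·sinφ = -5.8762 m/s;  V_Py = rω cosθ + a·ω_rod·cosφ = +3.1265 m/s.
|V_P| = √(V_Px² + V_Py²) = 6.6562 m/s.

6.66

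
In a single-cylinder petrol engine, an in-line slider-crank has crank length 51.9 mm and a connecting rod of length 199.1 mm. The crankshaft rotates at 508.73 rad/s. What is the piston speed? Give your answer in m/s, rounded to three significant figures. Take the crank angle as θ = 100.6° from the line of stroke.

24.7

ω = 508.7 rad/s
For an in-line slider-crank, x = r cosθ + √(L² − r² sin²θ), so v = −rω sinθ·[1 + r cosθ/√(L² − r² sin²θ)].
With r = 0.0519 m, L = 0.1991 m, θ = 100.6°: √(L² − r² sin²θ) = 0.19245 m.
v = −0.0519·508.7·0.98294·[1 + 0.0519·-0.18395/0.19245] = -24.665 m/s.
|v| = 24.665 m/s.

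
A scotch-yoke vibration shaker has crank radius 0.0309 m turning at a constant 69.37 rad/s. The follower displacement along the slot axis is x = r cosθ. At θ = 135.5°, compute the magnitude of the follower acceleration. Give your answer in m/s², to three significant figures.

ω = 69.37 rad/s
x = r cosθ ⇒ ẍ = −rω² cosθ (ω constant).
|a| = rω²|cosθ| = 0.0309·(69.37)²·|cos 135.5°| = 106.06 m/s².

106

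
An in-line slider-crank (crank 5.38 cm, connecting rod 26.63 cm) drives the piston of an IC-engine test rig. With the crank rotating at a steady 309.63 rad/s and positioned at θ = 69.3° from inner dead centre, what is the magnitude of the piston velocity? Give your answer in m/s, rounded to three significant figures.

16.7

ω = 309.6 rad/s
For an in-line slider-crank, x = r cosθ + √(L² − r² sin²θ), so v = −rω sinθ·[1 + r cosθ/√(L² − r² sin²θ)].
With r = 0.0538 m, L = 0.2663 m, θ = 69.3°: √(L² − r² sin²θ) = 0.2615 m.
v = −0.0538·309.6·0.93544·[1 + 0.0538·0.35347/0.2615] = -16.716 m/s.
|v| = 16.716 m/s.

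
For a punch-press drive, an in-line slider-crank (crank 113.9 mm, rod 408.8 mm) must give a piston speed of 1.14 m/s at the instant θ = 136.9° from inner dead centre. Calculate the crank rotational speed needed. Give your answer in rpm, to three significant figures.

176

For an in-line slider-crank, |v_piston| = rω|sinθ|·[1 + r cosθ/√(L² − r² sin²θ)].
With r = 0.1139 m, L = 0.4088 m, θ = 136.9°: the bracketed kinematic factor |dx/dθ| = 0.061697 m.
ω = v/|dx/dθ| = 1.14/0.061697 = 18.477 rad/s.
N = 60ω/(2π) = 176.45 rpm.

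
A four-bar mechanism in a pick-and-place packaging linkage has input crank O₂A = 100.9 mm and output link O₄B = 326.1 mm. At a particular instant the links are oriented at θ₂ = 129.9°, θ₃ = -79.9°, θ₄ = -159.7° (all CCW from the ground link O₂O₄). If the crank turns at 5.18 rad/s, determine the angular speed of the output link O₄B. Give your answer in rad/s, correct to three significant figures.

0.809

ω₂ = 5.18 rad/s
Differentiating the loop-closure r₂e^{iθ₂}+r₃e^{iθ₃}=r₁+r₄e^{iθ₄} gives r₂ω₂e^{iθ₂}+r₃ω₃e^{iθ₃}=r₄ω₄e^{iθ₄}.
Eliminating the other unknown: ω₄ = r₂ω₂ sin(θ₂−θ₃) / [r₄ sin(θ₄−θ₃)].
Numerator sine = -0.49697; denominator sine = -0.98420.
Result = 0.1009·5.18·(-0.49697) / (0.3261·(-0.98420)) = +0.80932 rad/s; magnitude 0.80932 rad/s.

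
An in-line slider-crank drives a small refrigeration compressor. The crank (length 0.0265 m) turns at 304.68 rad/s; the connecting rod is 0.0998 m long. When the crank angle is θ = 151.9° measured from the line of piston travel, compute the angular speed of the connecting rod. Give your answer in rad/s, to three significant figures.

ω = 304.7 rad/s
The rod makes angle φ with the slider axis where L sinφ = r sinθ; differentiating, L cosφ·φ̇ = r ω cosθ.
L cosφ = √(L² − r² sin²θ) = 0.099016 m.
|ω_rod| = r ω |cosθ| / √(L² − r² sin²θ) = 0.0265·304.7·0.88213/0.099016 = 71.931 rad/s.

71.9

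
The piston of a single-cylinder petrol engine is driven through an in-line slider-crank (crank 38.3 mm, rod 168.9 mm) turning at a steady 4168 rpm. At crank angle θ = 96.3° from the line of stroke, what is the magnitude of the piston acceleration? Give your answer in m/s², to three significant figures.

ω = 2π·4168/60 = 436.5 rad/s
x(θ) = r cosθ + √(L² − r² sin²θ); with ω constant, a = ω²·d²x/dθ².
d²x/dθ² = −r cosθ − r²(cos2θ)/√u − r⁴ sin²2θ/(4u^{3/2}),  u = L² − r² sin²θ = 0.027078 m².
Substituting r = 0.0383 m, L = 0.1689 m, θ = 96.3°: d²x/dθ² = +0.012897 m.
a = ω²·d²x/dθ² = (436.5)²·(+0.012897) = +2456.9 m/s²;  |a| = 2456.9 m/s².

2460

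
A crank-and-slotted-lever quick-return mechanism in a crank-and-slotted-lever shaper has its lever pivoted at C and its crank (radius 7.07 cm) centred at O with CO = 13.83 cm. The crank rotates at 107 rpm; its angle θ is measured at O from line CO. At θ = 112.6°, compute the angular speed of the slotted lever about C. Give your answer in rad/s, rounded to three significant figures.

0.837

ω = 11.21 rad/s (from 107 rpm).
Crank pin A relative to C: A = (d + r cosθ, r sinθ); lever angle φ = atan2(r sinθ, d + r cosθ).
Differentiating tanφ: φ̇ = rω(d cosθ + r)/(d² + r² + 2dr cosθ).
d² + r² + 2dr cosθ = |CA|² = 0.0166102 m²;  d cosθ + r = +0.017552 m.
|ω_lever| = |0.0707·11.21·+0.017552| / 0.0166102 = 0.83711 rad/s.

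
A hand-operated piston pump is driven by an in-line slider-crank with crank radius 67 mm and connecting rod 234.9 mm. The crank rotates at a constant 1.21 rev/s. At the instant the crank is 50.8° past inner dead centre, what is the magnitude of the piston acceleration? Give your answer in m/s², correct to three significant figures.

ω = 2π·1.21 = 7.603 rad/s
x(θ) = r cosθ + √(L² − r² sin²θ); with ω constant, a = ω²·d²x/dθ².
d²x/dθ² = −r cosθ − r²(cos2θ)/√u − r⁴ sin²2θ/(4u^{3/2}),  u = L² − r² sin²θ = 0.0524822 m².
Substituting r = 0.067 m, L = 0.2349 m, θ = 50.8°: d²x/dθ² = -0.038808 m.
a = ω²·d²x/dθ² = (7.603)²·(-0.038808) = -2.2431 m/s²;  |a| = 2.2431 m/s².

2.24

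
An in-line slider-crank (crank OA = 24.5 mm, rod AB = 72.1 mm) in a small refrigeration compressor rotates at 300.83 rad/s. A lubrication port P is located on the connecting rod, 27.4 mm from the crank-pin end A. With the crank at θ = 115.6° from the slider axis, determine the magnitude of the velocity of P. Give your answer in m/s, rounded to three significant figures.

ω = 300.8 rad/s.  Crank-pin speed |V_A| = rω = 7.3703 m/s, perpendicular to OA.
Rod angle: sinφ = −(r/L) sinθ ⇒ φ = -17.845°; ω_rod = −rω cosθ/√(L²−r²sin²θ) = +46.402 rad/s.
V_P = V_A + ω_rod × AP, with AP = 0.0274 m along the rod.
Components: V_Px = −rω sinθ − a·ω_rod·sinφ = -6.2572 m/s;  V_Py = rω cosθ + a·ω_rod·cosφ = -1.9744 m/s.
|V_P| = √(V_Px² + V_Py²) = 6.5613 m/s.

6.56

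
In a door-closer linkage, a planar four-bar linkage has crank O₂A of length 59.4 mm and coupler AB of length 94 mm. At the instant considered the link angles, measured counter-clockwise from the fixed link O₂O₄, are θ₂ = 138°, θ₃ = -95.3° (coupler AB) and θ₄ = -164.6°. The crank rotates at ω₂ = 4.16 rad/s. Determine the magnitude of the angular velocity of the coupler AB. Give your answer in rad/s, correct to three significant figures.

ω₂ = 4.16 rad/s
Differentiating the loop-closure r₂e^{iθ₂}+r₃e^{iθ₃}=r₁+r₄e^{iθ₄} gives r₂ω₂e^{iθ₂}+r₃ω₃e^{iθ₃}=r₄ω₄e^{iθ₄}.
Eliminating the other unknown: ω₃ = r₂ω₂ sin(θ₄−θ₂) / [r₃ sin(θ₃−θ₄)].
Numerator sine = +0.84245; denominator sine = +0.93544.
Result = 0.0594·4.16·(+0.84245) / (0.094·(+0.93544)) = +2.3674 rad/s; magnitude 2.3674 rad/s.

2.37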